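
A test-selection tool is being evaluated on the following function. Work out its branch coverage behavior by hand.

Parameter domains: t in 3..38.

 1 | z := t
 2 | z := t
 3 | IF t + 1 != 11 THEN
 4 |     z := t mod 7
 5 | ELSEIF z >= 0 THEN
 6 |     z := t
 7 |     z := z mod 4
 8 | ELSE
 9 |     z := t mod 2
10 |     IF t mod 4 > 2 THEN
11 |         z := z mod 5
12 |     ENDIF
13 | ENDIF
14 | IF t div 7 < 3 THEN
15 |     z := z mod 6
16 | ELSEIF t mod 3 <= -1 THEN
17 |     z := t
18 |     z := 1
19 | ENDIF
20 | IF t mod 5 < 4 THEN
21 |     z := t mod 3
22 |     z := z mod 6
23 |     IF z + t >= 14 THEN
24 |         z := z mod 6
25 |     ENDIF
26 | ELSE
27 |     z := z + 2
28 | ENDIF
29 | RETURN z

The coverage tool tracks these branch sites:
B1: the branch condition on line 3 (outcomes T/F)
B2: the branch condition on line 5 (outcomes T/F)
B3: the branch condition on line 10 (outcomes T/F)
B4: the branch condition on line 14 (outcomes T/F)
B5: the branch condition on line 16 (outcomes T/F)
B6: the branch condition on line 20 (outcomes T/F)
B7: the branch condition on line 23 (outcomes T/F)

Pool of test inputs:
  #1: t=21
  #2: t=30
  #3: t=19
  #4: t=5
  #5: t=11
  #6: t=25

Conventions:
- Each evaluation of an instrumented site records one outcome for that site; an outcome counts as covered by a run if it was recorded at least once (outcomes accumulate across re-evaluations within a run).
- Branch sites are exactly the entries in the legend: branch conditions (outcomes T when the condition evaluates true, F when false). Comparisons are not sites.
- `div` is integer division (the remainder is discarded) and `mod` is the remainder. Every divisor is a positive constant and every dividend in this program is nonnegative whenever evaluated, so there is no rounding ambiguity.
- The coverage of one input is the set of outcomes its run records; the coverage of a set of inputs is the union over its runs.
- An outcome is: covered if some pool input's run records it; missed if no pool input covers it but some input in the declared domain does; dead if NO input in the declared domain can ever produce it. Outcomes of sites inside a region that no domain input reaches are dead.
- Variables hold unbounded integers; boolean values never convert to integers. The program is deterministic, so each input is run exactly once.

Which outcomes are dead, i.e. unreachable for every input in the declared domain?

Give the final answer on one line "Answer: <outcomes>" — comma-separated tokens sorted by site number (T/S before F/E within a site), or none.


checking every outcome against all 36 domain inputs:
  B2=F: zero occurrences over every domain input -> dead
  B3=T: zero occurrences over every domain input -> dead
  B3=F: zero occurrences over every domain input -> dead
  B5=T: zero occurrences over every domain input -> dead
  reachable outcomes have witnesses, e.g. B1=T (e.g. t=3), B1=F (e.g. t=10), B2=T (e.g. t=10), B4=T (e.g. t=3)
Answer: B2=F, B3=T, B3=F, B5=T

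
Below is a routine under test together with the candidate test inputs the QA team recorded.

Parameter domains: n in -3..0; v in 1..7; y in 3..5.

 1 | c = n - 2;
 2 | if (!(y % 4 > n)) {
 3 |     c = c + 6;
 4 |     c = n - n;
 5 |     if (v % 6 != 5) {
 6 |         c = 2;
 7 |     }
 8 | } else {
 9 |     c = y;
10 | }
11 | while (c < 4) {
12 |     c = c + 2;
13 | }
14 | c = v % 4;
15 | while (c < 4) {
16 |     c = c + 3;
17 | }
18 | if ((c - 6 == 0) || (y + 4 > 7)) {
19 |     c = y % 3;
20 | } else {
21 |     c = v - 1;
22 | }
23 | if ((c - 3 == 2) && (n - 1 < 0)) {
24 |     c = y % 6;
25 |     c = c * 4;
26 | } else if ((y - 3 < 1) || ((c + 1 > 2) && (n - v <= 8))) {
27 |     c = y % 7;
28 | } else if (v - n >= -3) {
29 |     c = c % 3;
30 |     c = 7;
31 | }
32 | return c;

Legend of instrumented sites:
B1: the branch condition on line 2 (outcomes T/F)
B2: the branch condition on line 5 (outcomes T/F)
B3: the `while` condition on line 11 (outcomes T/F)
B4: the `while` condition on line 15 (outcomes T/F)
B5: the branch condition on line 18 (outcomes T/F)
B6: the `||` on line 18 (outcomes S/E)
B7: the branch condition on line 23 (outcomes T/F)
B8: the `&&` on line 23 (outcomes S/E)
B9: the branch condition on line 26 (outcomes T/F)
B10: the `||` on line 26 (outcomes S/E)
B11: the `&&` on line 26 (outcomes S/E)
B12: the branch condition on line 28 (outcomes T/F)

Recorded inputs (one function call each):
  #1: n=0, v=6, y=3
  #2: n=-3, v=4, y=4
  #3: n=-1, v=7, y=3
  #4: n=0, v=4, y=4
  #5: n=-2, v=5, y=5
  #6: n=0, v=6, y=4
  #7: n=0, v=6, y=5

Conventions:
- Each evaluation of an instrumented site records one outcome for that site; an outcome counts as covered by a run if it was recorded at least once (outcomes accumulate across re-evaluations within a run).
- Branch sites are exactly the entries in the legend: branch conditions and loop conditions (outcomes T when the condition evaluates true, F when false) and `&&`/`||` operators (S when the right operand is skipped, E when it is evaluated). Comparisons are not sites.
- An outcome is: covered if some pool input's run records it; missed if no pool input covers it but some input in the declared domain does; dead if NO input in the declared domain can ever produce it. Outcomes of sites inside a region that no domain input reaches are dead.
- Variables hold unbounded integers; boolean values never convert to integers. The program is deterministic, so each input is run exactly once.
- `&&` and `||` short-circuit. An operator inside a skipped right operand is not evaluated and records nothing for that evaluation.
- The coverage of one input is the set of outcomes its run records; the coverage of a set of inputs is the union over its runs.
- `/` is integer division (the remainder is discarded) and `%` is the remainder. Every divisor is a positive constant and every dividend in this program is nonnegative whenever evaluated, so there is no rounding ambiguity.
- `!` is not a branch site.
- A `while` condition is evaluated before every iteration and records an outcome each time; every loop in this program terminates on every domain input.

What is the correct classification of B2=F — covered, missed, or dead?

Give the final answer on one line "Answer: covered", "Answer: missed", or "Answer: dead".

no pool input records B2=F
but domain input (n=0, v=5, y=4) does record it -> reachable, so missed

Answer: missed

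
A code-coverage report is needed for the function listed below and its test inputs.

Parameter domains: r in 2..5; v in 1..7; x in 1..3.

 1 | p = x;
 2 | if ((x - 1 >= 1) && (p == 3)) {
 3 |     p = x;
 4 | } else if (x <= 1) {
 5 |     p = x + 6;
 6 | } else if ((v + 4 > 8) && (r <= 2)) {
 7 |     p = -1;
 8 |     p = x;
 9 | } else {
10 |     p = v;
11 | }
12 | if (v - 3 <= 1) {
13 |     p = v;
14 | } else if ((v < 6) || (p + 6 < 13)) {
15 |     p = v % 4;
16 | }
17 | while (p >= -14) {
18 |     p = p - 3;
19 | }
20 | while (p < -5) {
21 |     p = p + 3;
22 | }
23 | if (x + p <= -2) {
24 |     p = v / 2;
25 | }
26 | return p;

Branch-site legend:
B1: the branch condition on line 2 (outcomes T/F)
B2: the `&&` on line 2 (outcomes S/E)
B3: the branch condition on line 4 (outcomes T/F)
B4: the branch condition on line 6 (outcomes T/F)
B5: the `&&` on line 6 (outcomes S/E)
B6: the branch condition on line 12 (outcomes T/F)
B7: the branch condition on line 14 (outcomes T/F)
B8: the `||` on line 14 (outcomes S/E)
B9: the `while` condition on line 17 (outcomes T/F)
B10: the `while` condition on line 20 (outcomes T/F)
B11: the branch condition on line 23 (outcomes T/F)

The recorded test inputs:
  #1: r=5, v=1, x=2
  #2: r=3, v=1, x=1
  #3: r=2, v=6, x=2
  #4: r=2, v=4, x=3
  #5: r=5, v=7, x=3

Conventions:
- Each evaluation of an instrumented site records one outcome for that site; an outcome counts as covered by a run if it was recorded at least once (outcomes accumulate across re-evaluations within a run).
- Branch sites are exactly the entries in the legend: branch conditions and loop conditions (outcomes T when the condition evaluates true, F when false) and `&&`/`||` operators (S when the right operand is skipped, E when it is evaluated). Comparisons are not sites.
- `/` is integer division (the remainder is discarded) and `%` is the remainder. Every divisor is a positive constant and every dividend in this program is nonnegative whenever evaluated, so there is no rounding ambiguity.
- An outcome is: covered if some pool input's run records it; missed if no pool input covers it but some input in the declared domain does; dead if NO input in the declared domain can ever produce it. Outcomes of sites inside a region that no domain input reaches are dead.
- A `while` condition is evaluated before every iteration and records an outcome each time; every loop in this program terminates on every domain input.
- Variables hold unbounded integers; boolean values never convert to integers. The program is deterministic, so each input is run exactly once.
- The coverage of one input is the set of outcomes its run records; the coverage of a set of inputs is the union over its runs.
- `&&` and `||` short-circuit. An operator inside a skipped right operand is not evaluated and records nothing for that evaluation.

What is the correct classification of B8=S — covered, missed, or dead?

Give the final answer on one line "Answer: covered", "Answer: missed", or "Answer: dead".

no pool input records B8=S
but domain input (r=2, v=5, x=1) does record it -> reachable, so missed

Answer: missed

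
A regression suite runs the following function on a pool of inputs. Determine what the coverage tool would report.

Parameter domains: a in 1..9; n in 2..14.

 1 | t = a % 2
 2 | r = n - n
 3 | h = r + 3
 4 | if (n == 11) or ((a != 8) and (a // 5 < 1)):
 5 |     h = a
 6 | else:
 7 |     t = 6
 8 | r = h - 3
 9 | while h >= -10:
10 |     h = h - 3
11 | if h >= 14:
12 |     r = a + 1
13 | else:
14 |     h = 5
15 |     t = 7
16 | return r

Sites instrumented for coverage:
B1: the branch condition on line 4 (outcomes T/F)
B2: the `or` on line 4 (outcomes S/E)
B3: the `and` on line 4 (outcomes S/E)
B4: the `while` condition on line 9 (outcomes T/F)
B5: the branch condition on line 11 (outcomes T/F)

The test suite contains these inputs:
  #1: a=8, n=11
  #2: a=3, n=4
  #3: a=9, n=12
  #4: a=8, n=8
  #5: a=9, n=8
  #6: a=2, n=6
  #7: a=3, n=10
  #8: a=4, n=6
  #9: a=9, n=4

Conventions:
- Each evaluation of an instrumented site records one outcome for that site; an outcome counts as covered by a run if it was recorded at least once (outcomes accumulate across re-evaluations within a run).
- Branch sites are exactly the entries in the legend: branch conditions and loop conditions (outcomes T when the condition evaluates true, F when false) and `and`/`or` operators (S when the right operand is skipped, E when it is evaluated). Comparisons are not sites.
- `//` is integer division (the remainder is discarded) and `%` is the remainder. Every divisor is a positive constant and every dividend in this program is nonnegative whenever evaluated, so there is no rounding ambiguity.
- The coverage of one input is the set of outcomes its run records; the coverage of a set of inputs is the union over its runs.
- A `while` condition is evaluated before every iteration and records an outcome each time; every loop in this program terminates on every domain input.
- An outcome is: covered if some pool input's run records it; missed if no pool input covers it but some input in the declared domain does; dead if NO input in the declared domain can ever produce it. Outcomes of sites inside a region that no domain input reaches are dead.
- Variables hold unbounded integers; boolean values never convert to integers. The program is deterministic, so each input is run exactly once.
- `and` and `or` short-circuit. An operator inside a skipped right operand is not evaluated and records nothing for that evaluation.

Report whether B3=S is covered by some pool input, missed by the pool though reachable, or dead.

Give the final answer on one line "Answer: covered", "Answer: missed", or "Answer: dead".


B3=S is recorded by pool input(s) 4 -> covered
Answer: covered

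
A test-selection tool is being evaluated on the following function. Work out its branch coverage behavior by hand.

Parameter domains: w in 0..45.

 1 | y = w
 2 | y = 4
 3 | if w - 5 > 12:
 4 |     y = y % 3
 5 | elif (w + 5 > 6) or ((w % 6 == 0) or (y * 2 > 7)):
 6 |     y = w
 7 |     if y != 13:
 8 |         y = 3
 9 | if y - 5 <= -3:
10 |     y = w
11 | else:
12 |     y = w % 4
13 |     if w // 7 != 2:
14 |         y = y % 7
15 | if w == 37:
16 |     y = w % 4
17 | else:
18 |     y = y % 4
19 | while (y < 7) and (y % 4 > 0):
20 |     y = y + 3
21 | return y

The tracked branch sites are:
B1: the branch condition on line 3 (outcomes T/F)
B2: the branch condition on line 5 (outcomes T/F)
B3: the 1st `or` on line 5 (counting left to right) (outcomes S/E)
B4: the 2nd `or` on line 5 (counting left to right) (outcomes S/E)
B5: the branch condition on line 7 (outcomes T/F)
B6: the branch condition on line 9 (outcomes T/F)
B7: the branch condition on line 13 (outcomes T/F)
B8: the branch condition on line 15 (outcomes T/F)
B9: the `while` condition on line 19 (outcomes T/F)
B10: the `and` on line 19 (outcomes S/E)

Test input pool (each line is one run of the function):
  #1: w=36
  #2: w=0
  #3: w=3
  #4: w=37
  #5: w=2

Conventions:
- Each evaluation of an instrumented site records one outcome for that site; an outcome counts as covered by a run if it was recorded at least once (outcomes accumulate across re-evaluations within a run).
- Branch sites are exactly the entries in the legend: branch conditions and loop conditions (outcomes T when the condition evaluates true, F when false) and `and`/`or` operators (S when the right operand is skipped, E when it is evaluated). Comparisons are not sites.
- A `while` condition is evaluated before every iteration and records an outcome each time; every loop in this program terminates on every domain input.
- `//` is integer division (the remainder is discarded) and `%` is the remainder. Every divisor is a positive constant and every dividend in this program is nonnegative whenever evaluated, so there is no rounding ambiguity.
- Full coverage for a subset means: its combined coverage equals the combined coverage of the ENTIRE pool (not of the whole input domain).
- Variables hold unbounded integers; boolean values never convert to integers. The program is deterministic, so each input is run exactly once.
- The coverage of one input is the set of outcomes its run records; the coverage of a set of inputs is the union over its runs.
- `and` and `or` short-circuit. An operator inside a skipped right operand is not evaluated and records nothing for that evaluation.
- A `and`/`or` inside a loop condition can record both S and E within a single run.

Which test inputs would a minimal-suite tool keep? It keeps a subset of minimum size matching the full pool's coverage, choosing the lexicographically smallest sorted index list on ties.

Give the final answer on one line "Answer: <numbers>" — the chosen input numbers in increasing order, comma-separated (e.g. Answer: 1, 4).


input #1, w=36: outcomes B1=T, B6=T, B8=F, B9=F, B10=E
input #2, w=0: outcomes B1=F, B2=T, B3=E, B4=S, B5=T, B6=F, B7=T, B8=F, B9=F, B10=E
input #3, w=3: outcomes B1=F, B2=T, B3=S, B5=T, B6=F, B7=T, B8=F, B9=T, B9=F, B10=S, B10=E
input #4, w=37: outcomes B1=T, B6=T, B8=T, B9=T, B9=F, B10=E
input #5, w=2: outcomes B1=F, B2=T, B3=S, B5=T, B6=F, B7=T, B8=F, B9=T, B9=F, B10=S, B10=E
the full pool covers 16 outcomes: B1=T, B1=F, B2=T, B3=S, B3=E, B4=S, B5=T, B6=T, B6=F, B7=T, B8=T, B8=F, B9=T, B9=F, B10=S, B10=E
size 1 is not enough: best union over all size-1 subsets is 11/16
size 2 is not enough: best union over all size-2 subsets is 14/16
inputs {2, 3, 4} (size 3) cover everything; no size-3 subset with a lexicographically smaller index list covers all 16
Answer: 2, 3, 4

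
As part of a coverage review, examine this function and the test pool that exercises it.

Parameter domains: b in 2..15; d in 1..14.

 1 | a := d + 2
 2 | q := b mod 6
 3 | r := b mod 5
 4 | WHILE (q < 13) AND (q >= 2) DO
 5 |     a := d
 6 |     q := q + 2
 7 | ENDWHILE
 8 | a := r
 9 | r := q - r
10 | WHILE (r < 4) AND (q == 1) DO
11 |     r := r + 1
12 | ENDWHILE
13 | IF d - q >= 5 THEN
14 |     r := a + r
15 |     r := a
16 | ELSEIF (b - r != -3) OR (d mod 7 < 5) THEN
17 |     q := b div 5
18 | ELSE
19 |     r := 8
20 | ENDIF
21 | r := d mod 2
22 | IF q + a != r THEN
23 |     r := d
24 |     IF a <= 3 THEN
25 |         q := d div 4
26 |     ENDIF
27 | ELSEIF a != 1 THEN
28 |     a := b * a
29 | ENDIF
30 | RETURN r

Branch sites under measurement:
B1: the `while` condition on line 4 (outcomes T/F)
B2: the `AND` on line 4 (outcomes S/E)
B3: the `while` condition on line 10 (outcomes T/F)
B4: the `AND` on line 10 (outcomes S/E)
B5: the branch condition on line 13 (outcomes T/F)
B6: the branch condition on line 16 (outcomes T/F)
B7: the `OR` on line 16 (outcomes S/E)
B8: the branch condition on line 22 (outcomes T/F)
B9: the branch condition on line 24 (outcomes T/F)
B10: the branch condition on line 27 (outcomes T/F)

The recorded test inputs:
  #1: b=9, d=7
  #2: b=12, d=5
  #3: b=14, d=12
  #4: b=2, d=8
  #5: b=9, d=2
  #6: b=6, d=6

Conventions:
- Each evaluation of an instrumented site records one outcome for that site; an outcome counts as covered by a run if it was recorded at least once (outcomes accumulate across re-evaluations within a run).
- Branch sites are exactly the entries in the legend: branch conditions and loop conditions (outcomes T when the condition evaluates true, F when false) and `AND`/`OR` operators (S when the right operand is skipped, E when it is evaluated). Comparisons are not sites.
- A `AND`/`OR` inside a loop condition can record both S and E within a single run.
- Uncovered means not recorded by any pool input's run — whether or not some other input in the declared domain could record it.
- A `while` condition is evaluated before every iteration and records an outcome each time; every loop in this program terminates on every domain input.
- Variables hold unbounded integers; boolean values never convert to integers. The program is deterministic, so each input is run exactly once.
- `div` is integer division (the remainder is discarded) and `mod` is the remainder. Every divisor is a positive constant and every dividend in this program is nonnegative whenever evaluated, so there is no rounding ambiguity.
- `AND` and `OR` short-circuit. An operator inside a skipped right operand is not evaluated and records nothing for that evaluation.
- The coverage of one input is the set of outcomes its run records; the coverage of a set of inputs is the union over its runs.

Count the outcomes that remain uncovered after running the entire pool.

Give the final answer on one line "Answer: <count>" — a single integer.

input #1 (b=9, d=7): events B2->E, B1->T, B2->E, B1->T, B2->E, B1->T, B2->E, B1->T, B2->E, B1->T, B2->S, B1->F, B4->S, B3->F, ...; covers B1=T, B1=F, B2=S, B2=E, B3=F, B4=S, B5=F, B6=T, B7=S, B8=T, B9=F
input #2 (b=12, d=5): events B2->E, B1->F, B4->E, B3->F, B5->T, B8->T, B9->T; covers B1=F, B2=E, B3=F, B4=E, B5=T, B8=T, B9=T
input #3 (b=14, d=12): events B2->E, B1->T, B2->E, B1->T, B2->E, B1->T, B2->E, B1->T, B2->E, B1->T, B2->E, B1->T, B2->S, B1->F, ...; covers B1=T, B1=F, B2=S, B2=E, B3=F, B4=S, B5=F, B6=T, B7=S, B8=T, B9=F
input #4 (b=2, d=8): events B2->E, B1->T, B2->E, B1->T, B2->E, B1->T, B2->E, B1->T, B2->E, B1->T, B2->E, B1->T, B2->S, B1->F, ...; covers B1=T, B1=F, B2=S, B2=E, B3=F, B4=S, B5=F, B6=T, B7=S, B8=T, B9=T
input #5 (b=9, d=2): events B2->E, B1->T, B2->E, B1->T, B2->E, B1->T, B2->E, B1->T, B2->E, B1->T, B2->S, B1->F, B4->S, B3->F, ...; covers B1=T, B1=F, B2=S, B2=E, B3=F, B4=S, B5=F, B6=T, B7=S, B8=T, B9=F
input #6 (b=6, d=6): events B2->E, B1->F, B4->E, B3->F, B5->T, B8->T, B9->T; covers B1=F, B2=E, B3=F, B4=E, B5=T, B8=T, B9=T
union over the pool: B1=T, B1=F, B2=S, B2=E, B3=F, B4=S, B4=E, B5=T, B5=F, B6=T, B7=S, B8=T, B9=T, B9=F
uncovered (6 of 20): B3=T, B6=F, B7=E, B8=F, B10=T, B10=F

Answer: 6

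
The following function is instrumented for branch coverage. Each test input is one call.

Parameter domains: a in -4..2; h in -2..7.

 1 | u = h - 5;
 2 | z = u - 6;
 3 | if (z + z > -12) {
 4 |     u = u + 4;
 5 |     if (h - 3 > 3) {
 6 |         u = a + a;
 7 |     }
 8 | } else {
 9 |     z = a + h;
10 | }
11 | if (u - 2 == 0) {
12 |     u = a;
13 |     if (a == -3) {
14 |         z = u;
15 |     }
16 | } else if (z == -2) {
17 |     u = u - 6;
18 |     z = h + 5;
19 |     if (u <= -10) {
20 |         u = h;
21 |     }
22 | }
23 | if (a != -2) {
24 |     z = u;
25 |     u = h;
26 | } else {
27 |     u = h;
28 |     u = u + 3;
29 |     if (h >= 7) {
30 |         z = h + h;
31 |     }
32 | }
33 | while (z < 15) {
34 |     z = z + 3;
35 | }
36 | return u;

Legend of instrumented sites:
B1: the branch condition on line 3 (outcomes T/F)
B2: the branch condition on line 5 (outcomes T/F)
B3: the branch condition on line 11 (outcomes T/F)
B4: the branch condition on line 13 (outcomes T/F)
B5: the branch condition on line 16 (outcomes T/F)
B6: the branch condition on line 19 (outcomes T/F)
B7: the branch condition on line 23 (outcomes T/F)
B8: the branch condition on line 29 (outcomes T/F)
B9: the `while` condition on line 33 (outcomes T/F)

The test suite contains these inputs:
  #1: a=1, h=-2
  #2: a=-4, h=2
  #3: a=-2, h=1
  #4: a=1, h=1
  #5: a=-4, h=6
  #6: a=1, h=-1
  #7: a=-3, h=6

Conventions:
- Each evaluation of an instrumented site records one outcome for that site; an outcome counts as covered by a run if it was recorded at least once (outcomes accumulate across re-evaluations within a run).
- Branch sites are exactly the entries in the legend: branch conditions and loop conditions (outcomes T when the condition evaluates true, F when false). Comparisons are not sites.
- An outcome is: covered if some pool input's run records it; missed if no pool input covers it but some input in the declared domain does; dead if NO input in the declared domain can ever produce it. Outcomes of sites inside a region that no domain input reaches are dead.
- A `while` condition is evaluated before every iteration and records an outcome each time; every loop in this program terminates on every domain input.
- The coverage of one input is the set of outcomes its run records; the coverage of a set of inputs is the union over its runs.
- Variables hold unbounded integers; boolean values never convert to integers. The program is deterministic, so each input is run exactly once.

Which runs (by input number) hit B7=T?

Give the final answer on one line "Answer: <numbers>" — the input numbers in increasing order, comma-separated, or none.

input #1 (a=1, h=-2): covers B7=T
input #2 (a=-4, h=2): covers B7=T
input #3 (a=-2, h=1): misses B7=T
input #4 (a=1, h=1): covers B7=T
input #5 (a=-4, h=6): covers B7=T
input #6 (a=1, h=-1): covers B7=T
input #7 (a=-3, h=6): covers B7=T

Answer: 1, 2, 4, 5, 6, 7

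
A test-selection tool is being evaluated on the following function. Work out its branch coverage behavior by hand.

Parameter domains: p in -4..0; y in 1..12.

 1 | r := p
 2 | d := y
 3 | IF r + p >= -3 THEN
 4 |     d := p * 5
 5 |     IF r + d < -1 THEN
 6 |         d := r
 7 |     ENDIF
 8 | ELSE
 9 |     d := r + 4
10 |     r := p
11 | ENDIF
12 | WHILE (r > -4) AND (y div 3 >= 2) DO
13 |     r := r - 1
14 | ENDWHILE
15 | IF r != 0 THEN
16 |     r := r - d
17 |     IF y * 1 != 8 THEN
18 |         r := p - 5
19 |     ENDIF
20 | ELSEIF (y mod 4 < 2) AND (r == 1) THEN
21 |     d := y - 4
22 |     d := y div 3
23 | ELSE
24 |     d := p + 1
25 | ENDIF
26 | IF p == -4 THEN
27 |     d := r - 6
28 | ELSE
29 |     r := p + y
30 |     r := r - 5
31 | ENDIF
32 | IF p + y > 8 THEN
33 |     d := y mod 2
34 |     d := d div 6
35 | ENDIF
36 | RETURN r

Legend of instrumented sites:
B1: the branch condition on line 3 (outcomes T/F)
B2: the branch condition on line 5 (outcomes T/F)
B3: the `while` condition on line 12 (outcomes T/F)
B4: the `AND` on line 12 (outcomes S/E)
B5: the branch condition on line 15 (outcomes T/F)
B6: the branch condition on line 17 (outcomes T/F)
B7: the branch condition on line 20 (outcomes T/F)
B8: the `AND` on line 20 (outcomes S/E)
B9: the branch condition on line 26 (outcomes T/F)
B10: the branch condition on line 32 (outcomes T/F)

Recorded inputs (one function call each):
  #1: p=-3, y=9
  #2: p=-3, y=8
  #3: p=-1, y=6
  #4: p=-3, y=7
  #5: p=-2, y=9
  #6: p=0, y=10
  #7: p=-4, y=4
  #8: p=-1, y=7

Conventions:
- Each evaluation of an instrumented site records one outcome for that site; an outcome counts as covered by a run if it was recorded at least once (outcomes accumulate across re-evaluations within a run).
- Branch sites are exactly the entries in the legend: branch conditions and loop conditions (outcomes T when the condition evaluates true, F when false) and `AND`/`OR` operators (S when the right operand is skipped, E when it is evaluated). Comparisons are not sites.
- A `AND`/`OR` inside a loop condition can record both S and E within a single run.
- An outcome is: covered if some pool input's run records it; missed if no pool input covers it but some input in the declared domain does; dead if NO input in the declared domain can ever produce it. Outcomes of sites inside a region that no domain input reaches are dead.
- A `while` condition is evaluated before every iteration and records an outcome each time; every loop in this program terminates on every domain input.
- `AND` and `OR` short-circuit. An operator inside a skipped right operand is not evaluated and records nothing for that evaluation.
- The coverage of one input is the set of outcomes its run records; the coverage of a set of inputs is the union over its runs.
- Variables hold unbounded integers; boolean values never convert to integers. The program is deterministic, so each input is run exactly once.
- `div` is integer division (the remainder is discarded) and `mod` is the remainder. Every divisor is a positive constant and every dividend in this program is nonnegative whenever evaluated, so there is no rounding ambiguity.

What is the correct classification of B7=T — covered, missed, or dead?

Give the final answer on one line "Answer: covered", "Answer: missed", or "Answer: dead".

no pool input records B7=T
checking all 60 inputs in the declared domain: B7=T is never recorded -> dead

Answer: dead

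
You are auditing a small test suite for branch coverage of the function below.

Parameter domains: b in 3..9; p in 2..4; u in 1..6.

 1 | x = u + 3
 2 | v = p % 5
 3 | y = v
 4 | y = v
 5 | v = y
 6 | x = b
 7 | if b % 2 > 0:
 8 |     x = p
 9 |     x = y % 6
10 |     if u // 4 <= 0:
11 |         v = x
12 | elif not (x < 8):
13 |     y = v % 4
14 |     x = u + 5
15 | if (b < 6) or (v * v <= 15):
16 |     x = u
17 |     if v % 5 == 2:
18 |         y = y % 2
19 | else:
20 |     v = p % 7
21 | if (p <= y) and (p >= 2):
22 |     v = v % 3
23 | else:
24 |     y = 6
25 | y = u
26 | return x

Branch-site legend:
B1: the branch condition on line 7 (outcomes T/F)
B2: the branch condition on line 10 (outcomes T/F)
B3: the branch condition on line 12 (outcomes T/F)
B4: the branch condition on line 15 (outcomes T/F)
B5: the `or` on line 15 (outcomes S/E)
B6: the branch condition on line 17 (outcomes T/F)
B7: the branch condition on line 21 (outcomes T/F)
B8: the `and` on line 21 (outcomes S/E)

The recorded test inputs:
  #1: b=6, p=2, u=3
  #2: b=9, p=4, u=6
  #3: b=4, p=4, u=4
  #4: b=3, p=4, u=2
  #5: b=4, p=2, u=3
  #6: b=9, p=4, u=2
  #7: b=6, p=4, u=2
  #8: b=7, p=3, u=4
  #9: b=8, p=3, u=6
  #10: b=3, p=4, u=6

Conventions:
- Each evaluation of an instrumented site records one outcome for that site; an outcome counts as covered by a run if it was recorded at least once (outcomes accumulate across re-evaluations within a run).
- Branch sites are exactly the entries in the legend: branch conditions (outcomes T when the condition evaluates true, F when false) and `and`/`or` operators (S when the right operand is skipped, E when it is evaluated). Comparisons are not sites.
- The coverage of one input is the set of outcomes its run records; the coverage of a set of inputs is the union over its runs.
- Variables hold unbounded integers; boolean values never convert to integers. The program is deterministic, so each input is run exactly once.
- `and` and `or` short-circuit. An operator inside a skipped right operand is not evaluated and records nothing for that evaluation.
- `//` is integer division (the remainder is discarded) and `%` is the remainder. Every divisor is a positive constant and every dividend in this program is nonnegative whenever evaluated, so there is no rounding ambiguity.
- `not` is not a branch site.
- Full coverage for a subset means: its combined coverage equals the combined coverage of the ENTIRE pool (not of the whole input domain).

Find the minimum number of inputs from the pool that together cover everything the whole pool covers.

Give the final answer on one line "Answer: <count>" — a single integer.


run #1 (b=6, p=2, u=3) runs B1->F, B3->F, B5->E, B4->T, B6->T, B8->S, B7->F; records B1=F, B3=F, B4=T, B5=E, B6=T, B7=F, B8=S
run #2 (b=9, p=4, u=6) runs B1->T, B2->F, B5->E, B4->F, B8->E, B7->T; records B1=T, B2=F, B4=F, B5=E, B7=T, B8=E
run #3 (b=4, p=4, u=4) runs B1->F, B3->F, B5->S, B4->T, B6->F, B8->E, B7->T; records B1=F, B3=F, B4=T, B5=S, B6=F, B7=T, B8=E
run #4 (b=3, p=4, u=2) runs B1->T, B2->T, B5->S, B4->T, B6->F, B8->E, B7->T; records B1=T, B2=T, B4=T, B5=S, B6=F, B7=T, B8=E
run #5 (b=4, p=2, u=3) runs B1->F, B3->F, B5->S, B4->T, B6->T, B8->S, B7->F; records B1=F, B3=F, B4=T, B5=S, B6=T, B7=F, B8=S
run #6 (b=9, p=4, u=2) runs B1->T, B2->T, B5->E, B4->F, B8->E, B7->T; records B1=T, B2=T, B4=F, B5=E, B7=T, B8=E
run #7 (b=6, p=4, u=2) runs B1->F, B3->F, B5->E, B4->F, B8->E, B7->T; records B1=F, B3=F, B4=F, B5=E, B7=T, B8=E
run #8 (b=7, p=3, u=4) runs B1->T, B2->F, B5->E, B4->T, B6->F, B8->E, B7->T; records B1=T, B2=F, B4=T, B5=E, B6=F, B7=T, B8=E
run #9 (b=8, p=3, u=6) runs B1->F, B3->T, B5->E, B4->T, B6->F, B8->E, B7->T; records B1=F, B3=T, B4=T, B5=E, B6=F, B7=T, B8=E
run #10 (b=3, p=4, u=6) runs B1->T, B2->F, B5->S, B4->T, B6->F, B8->E, B7->T; records B1=T, B2=F, B4=T, B5=S, B6=F, B7=T, B8=E
together the pool reaches 16 outcomes: B1=T, B1=F, B2=T, B2=F, B3=T, B3=F, B4=T, B4=F, B5=S, B5=E, B6=T, B6=F, B7=T, B7=F, B8=S, B8=E
every size-1 subset falls short of the 16 outcomes (best: 7/16)
every size-2 subset falls short of the 16 outcomes (best: 13/16)
every size-3 subset falls short of the 16 outcomes (best: 15/16)
inputs {1, 2, 4, 9} (size 4) cover everything; no size-4 subset with a lexicographically smaller index list covers all 16
Answer: 4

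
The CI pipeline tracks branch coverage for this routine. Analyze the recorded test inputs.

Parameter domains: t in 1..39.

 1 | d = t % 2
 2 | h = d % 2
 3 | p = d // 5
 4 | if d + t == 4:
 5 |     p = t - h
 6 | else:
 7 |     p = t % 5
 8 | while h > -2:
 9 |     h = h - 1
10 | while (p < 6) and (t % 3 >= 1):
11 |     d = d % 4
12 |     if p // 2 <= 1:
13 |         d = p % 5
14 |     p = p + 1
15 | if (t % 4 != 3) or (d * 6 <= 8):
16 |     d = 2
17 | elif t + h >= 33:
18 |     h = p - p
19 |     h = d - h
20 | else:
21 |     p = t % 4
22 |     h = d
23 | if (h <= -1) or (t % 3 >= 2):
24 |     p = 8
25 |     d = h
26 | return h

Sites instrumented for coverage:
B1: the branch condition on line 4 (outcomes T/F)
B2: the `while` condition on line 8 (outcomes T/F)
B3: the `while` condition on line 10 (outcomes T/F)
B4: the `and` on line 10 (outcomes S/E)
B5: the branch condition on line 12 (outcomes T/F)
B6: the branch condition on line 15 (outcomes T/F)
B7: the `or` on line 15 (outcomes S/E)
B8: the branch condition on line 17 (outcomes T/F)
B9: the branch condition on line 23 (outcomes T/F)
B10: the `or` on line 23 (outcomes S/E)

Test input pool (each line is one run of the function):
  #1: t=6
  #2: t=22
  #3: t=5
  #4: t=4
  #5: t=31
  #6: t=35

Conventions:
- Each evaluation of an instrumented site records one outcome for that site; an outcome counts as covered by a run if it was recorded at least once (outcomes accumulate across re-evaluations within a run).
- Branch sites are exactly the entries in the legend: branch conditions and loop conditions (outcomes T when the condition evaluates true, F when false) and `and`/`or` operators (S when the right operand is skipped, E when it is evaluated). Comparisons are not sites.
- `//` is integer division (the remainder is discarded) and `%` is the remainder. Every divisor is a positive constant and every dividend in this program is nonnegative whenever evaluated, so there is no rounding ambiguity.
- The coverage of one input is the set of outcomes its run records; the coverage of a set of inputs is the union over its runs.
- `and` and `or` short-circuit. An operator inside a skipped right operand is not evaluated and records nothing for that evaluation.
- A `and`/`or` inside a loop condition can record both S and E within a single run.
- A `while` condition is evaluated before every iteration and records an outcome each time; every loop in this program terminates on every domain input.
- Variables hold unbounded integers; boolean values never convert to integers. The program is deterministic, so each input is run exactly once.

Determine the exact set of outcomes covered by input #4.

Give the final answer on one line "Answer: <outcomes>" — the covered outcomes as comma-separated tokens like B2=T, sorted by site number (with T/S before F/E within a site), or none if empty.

Running input #4 (t=4), event by event:
  B1->T, B2->T, B2->T, B2->F, B4->E, B3->T, B5->F, B4->E, B3->T, B5->F
  B4->S, B3->F, B7->S, B6->T, B10->S, B9->T
deduplicating events, the covered set is: B1=T, B2=T, B2=F, B3=T, B3=F, B4=S, B4=E, B5=F, B6=T, B7=S, B9=T, B10=S

Answer: B1=T, B2=T, B2=F, B3=T, B3=F, B4=S, B4=E, B5=F, B6=T, B7=S, B9=T, B10=S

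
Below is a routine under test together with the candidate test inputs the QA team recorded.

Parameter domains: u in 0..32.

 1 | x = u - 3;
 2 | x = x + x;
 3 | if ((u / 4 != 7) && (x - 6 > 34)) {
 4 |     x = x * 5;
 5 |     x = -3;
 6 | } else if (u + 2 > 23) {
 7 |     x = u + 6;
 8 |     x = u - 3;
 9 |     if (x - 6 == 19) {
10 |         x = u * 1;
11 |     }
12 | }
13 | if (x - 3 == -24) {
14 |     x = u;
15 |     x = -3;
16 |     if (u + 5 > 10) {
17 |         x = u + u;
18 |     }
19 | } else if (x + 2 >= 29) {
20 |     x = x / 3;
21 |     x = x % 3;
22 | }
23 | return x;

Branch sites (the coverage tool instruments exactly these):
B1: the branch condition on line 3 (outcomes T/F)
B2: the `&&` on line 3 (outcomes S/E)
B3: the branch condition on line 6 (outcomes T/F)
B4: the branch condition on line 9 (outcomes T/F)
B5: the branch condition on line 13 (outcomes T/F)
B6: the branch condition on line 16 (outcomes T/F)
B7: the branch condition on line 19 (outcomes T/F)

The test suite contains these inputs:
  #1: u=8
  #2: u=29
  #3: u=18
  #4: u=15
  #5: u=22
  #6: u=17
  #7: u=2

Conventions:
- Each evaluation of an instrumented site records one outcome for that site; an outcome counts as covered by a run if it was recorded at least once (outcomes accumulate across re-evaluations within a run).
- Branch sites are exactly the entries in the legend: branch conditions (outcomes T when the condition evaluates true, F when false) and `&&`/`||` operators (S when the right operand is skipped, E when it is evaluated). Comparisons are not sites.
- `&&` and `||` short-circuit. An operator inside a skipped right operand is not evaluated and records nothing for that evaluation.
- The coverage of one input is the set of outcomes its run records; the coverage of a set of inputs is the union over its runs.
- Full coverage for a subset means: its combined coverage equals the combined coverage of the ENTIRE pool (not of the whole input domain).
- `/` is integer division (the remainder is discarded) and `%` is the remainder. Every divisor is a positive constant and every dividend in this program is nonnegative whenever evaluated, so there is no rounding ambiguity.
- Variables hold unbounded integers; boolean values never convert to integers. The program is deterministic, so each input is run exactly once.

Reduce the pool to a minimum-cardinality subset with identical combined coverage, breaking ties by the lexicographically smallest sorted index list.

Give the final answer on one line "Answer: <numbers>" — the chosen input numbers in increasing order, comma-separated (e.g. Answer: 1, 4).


#1 (u=8) -> B2->E, B1->F, B3->F, B5->F, B7->F; covered: B1=F, B2=E, B3=F, B5=F, B7=F
#2 (u=29) -> B2->S, B1->F, B3->T, B4->F, B5->F, B7->F; covered: B1=F, B2=S, B3=T, B4=F, B5=F, B7=F
#3 (u=18) -> B2->E, B1->F, B3->F, B5->F, B7->T; covered: B1=F, B2=E, B3=F, B5=F, B7=T
#4 (u=15) -> B2->E, B1->F, B3->F, B5->F, B7->F; covered: B1=F, B2=E, B3=F, B5=F, B7=F
#5 (u=22) -> B2->E, B1->F, B3->T, B4->F, B5->F, B7->F; covered: B1=F, B2=E, B3=T, B4=F, B5=F, B7=F
#6 (u=17) -> B2->E, B1->F, B3->F, B5->F, B7->T; covered: B1=F, B2=E, B3=F, B5=F, B7=T
#7 (u=2) -> B2->E, B1->F, B3->F, B5->F, B7->F; covered: B1=F, B2=E, B3=F, B5=F, B7=F
union over all inputs: B1=F, B2=S, B2=E, B3=T, B3=F, B4=F, B5=F, B7=T, B7=F (9 outcomes)
checked all size-1 subsets: none covers 9 outcomes (max 6/9)
the canonical winner is {2, 3}: size 2, full 9-outcome coverage, earliest index list among size-2 covers
Answer: 2, 3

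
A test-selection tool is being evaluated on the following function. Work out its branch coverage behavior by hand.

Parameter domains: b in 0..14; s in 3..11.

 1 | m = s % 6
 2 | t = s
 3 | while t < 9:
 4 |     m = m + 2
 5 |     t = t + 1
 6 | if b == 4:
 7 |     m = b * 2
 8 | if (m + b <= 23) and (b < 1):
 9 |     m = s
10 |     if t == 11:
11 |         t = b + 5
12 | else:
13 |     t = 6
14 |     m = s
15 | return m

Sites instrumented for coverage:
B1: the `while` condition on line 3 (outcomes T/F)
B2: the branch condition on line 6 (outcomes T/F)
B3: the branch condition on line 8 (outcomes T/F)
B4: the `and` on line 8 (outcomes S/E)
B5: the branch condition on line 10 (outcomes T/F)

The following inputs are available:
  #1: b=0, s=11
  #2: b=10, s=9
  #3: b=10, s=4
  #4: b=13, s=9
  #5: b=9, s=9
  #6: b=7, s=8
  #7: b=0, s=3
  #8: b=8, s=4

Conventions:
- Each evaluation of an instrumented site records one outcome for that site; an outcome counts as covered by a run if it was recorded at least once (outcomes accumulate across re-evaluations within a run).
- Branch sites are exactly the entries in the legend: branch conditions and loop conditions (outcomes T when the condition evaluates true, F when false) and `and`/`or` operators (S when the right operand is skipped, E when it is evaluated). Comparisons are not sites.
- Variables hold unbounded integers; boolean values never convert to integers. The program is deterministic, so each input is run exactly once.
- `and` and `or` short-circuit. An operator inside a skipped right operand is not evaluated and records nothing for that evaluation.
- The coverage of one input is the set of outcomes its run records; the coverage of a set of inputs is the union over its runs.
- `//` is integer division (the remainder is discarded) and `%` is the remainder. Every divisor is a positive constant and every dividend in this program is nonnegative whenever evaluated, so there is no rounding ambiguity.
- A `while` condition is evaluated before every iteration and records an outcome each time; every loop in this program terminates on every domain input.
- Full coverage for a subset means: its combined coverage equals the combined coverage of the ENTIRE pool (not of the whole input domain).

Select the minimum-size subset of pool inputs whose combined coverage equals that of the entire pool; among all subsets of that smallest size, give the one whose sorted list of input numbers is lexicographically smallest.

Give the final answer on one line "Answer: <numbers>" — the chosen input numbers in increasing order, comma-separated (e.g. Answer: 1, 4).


run #1 (b=0, s=11) runs B1->F, B2->F, B4->E, B3->T, B5->T; records B1=F, B2=F, B3=T, B4=E, B5=T
run #2 (b=10, s=9) runs B1->F, B2->F, B4->E, B3->F; records B1=F, B2=F, B3=F, B4=E
run #3 (b=10, s=4) runs B1->T, B1->T, B1->T, B1->T, B1->T, B1->F, B2->F, B4->S, B3->F; records B1=T, B1=F, B2=F, B3=F, B4=S
run #4 (b=13, s=9) runs B1->F, B2->F, B4->E, B3->F; records B1=F, B2=F, B3=F, B4=E
run #5 (b=9, s=9) runs B1->F, B2->F, B4->E, B3->F; records B1=F, B2=F, B3=F, B4=E
run #6 (b=7, s=8) runs B1->T, B1->F, B2->F, B4->E, B3->F; records B1=T, B1=F, B2=F, B3=F, B4=E
run #7 (b=0, s=3) runs B1->T, B1->T, B1->T, B1->T, B1->T, B1->T, B1->F, B2->F, B4->E, B3->T, B5->F; records B1=T, B1=F, B2=F, B3=T, B4=E, B5=F
run #8 (b=8, s=4) runs B1->T, B1->T, B1->T, B1->T, B1->T, B1->F, B2->F, B4->E, B3->F; records B1=T, B1=F, B2=F, B3=F, B4=E
union over all inputs: B1=T, B1=F, B2=F, B3=T, B3=F, B4=S, B4=E, B5=T, B5=F (9 outcomes)
no size-1 subset reaches all 9 outcomes (best union: 6/9)
no size-2 subset reaches all 9 outcomes (best union: 8/9)
at size 3, {1, 3, 7} reaches all 9 outcomes; every lexicographically earlier size-3 subset fails
Answer: 1, 3, 7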